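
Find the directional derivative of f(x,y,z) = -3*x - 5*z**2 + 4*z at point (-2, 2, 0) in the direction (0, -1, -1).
-2*sqrt(2)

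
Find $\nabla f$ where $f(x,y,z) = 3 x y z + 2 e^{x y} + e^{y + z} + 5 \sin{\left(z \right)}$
(y*(3*z + 2*exp(x*y)), 3*x*z + 2*x*exp(x*y) + exp(y + z), 3*x*y + exp(y + z) + 5*cos(z))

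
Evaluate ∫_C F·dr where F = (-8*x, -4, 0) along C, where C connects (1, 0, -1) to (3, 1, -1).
-36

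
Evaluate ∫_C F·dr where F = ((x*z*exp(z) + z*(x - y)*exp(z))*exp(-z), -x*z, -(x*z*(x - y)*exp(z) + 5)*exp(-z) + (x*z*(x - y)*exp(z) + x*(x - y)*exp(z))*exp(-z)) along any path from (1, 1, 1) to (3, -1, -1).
-12 + 10*sinh(1)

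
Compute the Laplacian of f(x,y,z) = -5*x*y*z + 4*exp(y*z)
4*(y**2 + z**2)*exp(y*z)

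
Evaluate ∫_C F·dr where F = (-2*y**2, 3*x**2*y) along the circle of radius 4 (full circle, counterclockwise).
0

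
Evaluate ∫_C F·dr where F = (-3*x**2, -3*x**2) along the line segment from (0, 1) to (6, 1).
-216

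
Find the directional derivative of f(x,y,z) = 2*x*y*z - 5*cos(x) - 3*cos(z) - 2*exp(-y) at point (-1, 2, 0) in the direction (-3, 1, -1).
sqrt(11)*(2 + (4 + 15*sin(1))*exp(2))*exp(-2)/11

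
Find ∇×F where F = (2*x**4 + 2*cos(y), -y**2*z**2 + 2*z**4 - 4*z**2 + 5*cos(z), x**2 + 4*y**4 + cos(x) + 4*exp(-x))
(16*y**3 + 2*y**2*z - 8*z**3 + 8*z + 5*sin(z), -2*x + sin(x) + 4*exp(-x), 2*sin(y))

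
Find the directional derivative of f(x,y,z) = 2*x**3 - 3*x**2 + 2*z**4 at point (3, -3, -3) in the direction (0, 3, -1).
108*sqrt(10)/5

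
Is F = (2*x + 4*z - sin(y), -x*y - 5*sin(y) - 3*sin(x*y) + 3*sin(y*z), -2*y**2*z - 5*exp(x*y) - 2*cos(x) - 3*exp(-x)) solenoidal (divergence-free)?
No, ∇·F = -3*x*cos(x*y) - x - 2*y**2 + 3*z*cos(y*z) - 5*cos(y) + 2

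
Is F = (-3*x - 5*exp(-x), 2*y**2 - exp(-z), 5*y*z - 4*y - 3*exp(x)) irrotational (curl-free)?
No, ∇×F = (5*z - 4 - exp(-z), 3*exp(x), 0)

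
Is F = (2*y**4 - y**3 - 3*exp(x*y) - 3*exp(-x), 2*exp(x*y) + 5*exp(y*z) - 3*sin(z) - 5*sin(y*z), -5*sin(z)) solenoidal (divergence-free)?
No, ∇·F = 2*x*exp(x*y) - 3*y*exp(x*y) + 5*z*exp(y*z) - 5*z*cos(y*z) - 5*cos(z) + 3*exp(-x)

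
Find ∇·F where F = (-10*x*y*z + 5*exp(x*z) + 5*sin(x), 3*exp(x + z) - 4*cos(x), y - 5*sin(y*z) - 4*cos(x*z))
4*x*sin(x*z) - 10*y*z - 5*y*cos(y*z) + 5*z*exp(x*z) + 5*cos(x)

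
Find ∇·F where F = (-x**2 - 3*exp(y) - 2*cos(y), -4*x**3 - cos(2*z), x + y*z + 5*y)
-2*x + y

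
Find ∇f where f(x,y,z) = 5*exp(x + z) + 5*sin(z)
(5*exp(x + z), 0, 5*exp(x + z) + 5*cos(z))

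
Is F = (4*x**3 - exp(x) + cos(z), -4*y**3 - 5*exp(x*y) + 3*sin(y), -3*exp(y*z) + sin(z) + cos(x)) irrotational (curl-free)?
No, ∇×F = (-3*z*exp(y*z), sin(x) - sin(z), -5*y*exp(x*y))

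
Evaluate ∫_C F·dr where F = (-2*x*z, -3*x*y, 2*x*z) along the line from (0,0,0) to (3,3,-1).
-19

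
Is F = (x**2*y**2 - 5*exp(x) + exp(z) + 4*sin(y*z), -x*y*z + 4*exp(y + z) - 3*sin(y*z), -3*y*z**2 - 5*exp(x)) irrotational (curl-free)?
No, ∇×F = (x*y + 3*y*cos(y*z) - 3*z**2 - 4*exp(y + z), 4*y*cos(y*z) + 5*exp(x) + exp(z), -2*x**2*y - y*z - 4*z*cos(y*z))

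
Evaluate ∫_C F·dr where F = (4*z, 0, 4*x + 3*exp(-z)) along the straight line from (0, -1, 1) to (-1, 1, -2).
-3*exp(2) + 3*exp(-1) + 8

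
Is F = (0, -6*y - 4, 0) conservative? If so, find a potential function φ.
Yes, F is conservative. φ = y*(-3*y - 4)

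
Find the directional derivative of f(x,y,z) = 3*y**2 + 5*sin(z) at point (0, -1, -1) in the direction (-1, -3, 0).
9*sqrt(10)/5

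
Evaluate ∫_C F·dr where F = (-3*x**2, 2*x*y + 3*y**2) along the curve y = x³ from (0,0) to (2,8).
4296/7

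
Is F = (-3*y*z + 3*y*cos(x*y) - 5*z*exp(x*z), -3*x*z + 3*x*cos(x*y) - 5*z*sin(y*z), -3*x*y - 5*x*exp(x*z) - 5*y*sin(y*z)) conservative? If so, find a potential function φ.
Yes, F is conservative. φ = -3*x*y*z - 5*exp(x*z) + 3*sin(x*y) + 5*cos(y*z)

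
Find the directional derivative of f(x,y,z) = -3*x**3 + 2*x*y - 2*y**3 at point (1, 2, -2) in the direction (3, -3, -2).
51*sqrt(22)/22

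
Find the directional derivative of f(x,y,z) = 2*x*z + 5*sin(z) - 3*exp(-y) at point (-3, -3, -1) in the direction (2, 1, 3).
sqrt(14)*(-22 + 15*cos(1) + 3*exp(3))/14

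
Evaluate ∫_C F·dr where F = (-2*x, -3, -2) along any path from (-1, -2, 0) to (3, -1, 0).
-11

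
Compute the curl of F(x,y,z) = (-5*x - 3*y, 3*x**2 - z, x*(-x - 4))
(1, 2*x + 4, 6*x + 3)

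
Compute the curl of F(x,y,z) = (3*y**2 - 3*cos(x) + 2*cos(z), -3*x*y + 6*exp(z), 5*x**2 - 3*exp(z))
(-6*exp(z), -10*x - 2*sin(z), -9*y)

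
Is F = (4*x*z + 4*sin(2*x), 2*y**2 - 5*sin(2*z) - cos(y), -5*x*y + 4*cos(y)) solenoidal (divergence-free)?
No, ∇·F = 4*y + 4*z + sin(y) + 8*cos(2*x)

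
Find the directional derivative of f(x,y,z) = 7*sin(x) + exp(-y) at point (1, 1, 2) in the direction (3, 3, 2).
3*sqrt(22)*(-1 + 7*E*cos(1))*exp(-1)/22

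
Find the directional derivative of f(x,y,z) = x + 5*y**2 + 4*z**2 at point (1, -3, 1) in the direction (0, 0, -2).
-8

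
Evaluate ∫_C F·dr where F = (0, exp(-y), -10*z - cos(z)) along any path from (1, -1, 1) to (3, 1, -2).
-15 - exp(-1) + sin(1) + sin(2) + E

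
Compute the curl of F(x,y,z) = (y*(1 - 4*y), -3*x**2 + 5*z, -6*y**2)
(-12*y - 5, 0, -6*x + 8*y - 1)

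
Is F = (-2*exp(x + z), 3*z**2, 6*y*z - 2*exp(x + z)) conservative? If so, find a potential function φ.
Yes, F is conservative. φ = 3*y*z**2 - 2*exp(x + z)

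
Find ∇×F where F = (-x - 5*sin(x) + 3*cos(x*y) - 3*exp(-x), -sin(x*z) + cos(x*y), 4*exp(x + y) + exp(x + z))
(x*cos(x*z) + 4*exp(x + y), -4*exp(x + y) - exp(x + z), 3*x*sin(x*y) - y*sin(x*y) - z*cos(x*z))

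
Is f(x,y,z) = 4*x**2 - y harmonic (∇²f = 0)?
No, ∇²f = 8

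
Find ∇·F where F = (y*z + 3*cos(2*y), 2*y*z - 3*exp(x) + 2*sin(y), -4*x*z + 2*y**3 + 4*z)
-4*x + 2*z + 2*cos(y) + 4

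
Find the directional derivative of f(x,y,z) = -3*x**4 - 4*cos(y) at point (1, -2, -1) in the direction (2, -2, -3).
8*sqrt(17)*(-3 + sin(2))/17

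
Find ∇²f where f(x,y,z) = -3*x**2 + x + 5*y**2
4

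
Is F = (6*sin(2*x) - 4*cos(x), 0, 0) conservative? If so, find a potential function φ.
Yes, F is conservative. φ = -4*sin(x) - 3*cos(2*x)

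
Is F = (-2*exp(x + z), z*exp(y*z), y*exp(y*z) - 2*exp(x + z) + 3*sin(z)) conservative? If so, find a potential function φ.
Yes, F is conservative. φ = exp(y*z) - 2*exp(x + z) - 3*cos(z)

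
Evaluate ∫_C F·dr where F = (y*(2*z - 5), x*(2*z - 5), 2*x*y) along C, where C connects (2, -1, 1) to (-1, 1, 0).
-1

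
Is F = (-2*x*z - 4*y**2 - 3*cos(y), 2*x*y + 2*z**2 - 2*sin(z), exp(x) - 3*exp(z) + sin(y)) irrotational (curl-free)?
No, ∇×F = (-4*z + cos(y) + 2*cos(z), -2*x - exp(x), 10*y - 3*sin(y))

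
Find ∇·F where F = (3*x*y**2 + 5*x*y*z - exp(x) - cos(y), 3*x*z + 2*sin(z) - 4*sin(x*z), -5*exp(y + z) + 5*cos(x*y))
3*y**2 + 5*y*z - exp(x) - 5*exp(y + z)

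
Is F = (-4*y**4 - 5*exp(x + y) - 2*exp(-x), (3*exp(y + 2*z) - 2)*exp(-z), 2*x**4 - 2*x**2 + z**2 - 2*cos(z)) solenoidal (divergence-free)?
No, ∇·F = 2*z - 5*exp(x + y) + 3*exp(y + z) + 2*sin(z) + 2*exp(-x)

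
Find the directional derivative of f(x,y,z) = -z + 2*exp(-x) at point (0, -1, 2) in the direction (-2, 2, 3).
sqrt(17)/17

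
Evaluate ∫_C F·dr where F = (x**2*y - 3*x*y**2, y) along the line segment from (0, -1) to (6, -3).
-482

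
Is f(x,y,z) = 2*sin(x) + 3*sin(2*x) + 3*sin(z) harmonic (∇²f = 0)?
No, ∇²f = -2*sin(x) - 12*sin(2*x) - 3*sin(z)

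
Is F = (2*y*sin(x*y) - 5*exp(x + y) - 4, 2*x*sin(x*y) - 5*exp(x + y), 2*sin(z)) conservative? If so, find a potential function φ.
Yes, F is conservative. φ = -4*x - 5*exp(x + y) - 2*cos(z) - 2*cos(x*y)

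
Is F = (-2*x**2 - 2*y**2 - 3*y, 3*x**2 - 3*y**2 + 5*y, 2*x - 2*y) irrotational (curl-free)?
No, ∇×F = (-2, -2, 6*x + 4*y + 3)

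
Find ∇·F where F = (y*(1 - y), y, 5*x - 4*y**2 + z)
2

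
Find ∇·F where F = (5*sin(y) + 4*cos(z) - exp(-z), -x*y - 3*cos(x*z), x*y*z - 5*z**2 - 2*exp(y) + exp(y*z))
x*y - x + y*exp(y*z) - 10*z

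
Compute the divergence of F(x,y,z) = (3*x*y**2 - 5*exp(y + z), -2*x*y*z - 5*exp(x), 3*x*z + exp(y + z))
-2*x*z + 3*x + 3*y**2 + exp(y + z)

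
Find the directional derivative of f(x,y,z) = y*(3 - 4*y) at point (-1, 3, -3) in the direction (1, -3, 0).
63*sqrt(10)/10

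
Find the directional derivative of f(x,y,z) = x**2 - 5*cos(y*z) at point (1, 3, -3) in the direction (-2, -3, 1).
-2*sqrt(14)*(1 + 15*sin(9))/7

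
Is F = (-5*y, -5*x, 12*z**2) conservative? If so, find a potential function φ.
Yes, F is conservative. φ = -5*x*y + 4*z**3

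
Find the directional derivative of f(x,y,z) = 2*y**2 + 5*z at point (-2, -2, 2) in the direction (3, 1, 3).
7*sqrt(19)/19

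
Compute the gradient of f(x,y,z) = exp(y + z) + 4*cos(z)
(0, exp(y + z), exp(y + z) - 4*sin(z))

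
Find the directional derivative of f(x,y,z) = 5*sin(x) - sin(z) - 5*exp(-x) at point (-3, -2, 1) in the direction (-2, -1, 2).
-10*exp(3)/3 - 2*cos(1)/3 - 10*cos(3)/3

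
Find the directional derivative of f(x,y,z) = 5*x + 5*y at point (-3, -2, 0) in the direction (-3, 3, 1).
0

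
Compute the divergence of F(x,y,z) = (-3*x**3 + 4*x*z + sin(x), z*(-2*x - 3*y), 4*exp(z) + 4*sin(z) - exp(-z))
-9*x**2 + z + 4*exp(z) + cos(x) + 4*cos(z) + exp(-z)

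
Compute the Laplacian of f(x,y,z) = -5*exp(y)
-5*exp(y)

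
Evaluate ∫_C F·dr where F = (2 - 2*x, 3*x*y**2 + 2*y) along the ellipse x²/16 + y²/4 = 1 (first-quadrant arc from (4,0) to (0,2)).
12 + 6*pi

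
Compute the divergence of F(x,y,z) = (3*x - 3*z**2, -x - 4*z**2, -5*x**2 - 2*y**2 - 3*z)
0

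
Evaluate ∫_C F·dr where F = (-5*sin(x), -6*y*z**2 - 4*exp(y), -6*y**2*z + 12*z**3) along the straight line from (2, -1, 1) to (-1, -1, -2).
-5*cos(2) + 5*cos(1) + 36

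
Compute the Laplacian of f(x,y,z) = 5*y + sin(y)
-sin(y)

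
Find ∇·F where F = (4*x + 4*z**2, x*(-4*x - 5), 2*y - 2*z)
2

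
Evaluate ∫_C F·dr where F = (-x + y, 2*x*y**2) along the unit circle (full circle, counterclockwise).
-pi/2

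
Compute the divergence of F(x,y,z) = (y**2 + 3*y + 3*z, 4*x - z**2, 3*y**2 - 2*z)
-2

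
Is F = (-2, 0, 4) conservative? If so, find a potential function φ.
Yes, F is conservative. φ = -2*x + 4*z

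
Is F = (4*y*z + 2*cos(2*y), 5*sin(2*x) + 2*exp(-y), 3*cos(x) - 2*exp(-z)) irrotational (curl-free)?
No, ∇×F = (0, 4*y + 3*sin(x), -4*z + 4*sin(2*y) + 10*cos(2*x))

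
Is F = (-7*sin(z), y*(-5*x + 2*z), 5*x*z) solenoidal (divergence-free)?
No, ∇·F = 2*z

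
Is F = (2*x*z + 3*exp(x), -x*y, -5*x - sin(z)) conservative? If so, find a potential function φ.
No, ∇×F = (0, 2*x + 5, -y) ≠ 0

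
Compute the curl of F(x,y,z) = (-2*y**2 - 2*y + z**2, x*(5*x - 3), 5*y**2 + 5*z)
(10*y, 2*z, 10*x + 4*y - 1)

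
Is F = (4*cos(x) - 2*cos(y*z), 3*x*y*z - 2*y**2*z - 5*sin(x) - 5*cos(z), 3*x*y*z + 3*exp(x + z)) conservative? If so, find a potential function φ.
No, ∇×F = (-3*x*y + 3*x*z + 2*y**2 - 5*sin(z), -3*y*z + 2*y*sin(y*z) - 3*exp(x + z), 3*y*z - 2*z*sin(y*z) - 5*cos(x)) ≠ 0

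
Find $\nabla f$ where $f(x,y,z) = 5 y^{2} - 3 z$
(0, 10*y, -3)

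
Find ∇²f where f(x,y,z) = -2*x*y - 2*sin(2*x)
8*sin(2*x)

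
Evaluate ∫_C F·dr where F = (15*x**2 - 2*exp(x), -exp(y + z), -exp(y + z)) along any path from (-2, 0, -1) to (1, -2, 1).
-2*E + 2*exp(-2) + 45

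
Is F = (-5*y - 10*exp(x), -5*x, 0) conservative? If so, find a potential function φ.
Yes, F is conservative. φ = -5*x*y - 10*exp(x)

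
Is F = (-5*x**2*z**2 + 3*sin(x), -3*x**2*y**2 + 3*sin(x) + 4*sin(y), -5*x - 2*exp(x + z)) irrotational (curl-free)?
No, ∇×F = (0, -10*x**2*z + 2*exp(x + z) + 5, -6*x*y**2 + 3*cos(x))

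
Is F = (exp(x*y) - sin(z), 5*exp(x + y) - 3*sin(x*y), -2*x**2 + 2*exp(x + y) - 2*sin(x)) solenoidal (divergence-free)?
No, ∇·F = -3*x*cos(x*y) + y*exp(x*y) + 5*exp(x + y)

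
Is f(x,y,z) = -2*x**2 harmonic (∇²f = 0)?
No, ∇²f = -4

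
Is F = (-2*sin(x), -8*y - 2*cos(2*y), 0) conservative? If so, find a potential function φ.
Yes, F is conservative. φ = -4*y**2 - sin(2*y) + 2*cos(x)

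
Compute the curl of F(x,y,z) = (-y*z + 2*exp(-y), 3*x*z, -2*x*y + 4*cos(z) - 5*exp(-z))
(-5*x, y, 4*z + 2*exp(-y))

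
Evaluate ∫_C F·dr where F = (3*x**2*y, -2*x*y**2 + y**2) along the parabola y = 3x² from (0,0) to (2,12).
-46944/35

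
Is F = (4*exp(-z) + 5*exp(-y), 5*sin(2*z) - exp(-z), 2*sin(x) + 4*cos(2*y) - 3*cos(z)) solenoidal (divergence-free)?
No, ∇·F = 3*sin(z)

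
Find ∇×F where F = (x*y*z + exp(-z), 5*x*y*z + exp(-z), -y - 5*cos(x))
(-5*x*y - 1 + exp(-z), x*y - 5*sin(x) - exp(-z), z*(-x + 5*y))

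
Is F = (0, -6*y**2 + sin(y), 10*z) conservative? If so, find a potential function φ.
Yes, F is conservative. φ = -2*y**3 + 5*z**2 - cos(y)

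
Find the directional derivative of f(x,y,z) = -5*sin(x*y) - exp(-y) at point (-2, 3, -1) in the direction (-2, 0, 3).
30*sqrt(13)*cos(6)/13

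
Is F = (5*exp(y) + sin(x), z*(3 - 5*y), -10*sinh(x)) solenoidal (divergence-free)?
No, ∇·F = -5*z + cos(x)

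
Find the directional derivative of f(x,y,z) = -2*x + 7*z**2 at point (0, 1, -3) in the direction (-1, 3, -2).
43*sqrt(14)/7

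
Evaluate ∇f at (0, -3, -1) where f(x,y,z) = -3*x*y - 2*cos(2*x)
(9, 0, 0)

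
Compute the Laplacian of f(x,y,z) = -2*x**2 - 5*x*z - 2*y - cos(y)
cos(y) - 4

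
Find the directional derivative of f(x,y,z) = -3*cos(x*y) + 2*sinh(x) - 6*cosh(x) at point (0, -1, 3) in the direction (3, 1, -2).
3*sqrt(14)/7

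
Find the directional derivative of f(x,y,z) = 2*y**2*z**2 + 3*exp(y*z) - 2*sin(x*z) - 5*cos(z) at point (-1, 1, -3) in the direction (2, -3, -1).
sqrt(14)*(-96*exp(3) + 10*exp(3)*cos(3) + 5*exp(3)*sin(3) + 24)*exp(-3)/14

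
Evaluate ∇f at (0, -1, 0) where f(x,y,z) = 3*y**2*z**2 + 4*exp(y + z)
(0, 4*exp(-1), 4*exp(-1))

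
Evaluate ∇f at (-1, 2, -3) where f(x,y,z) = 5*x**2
(-10, 0, 0)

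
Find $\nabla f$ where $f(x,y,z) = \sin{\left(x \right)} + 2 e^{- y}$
(cos(x), -2*exp(-y), 0)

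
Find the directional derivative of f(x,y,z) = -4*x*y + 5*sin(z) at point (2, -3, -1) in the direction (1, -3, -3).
3*sqrt(19)*(12 - 5*cos(1))/19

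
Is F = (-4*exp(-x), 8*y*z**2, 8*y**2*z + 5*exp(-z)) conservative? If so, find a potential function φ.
Yes, F is conservative. φ = 4*y**2*z**2 - 5*exp(-z) + 4*exp(-x)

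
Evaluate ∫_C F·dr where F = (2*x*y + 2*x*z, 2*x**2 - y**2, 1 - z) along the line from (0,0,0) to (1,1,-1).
-7/6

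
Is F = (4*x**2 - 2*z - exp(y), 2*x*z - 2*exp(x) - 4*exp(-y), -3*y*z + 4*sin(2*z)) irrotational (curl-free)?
No, ∇×F = (-2*x - 3*z, -2, 2*z - 2*exp(x) + exp(y))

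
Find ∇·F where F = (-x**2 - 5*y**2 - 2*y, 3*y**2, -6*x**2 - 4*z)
-2*x + 6*y - 4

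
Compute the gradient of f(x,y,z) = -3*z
(0, 0, -3)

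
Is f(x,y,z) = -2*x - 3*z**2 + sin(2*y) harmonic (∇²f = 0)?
No, ∇²f = -4*sin(2*y) - 6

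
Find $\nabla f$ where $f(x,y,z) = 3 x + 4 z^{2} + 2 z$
(3, 0, 8*z + 2)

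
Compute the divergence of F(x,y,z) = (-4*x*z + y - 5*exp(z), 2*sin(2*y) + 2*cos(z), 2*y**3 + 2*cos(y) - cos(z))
-4*z + sin(z) + 4*cos(2*y)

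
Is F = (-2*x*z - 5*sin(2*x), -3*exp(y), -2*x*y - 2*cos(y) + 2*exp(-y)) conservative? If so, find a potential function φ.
No, ∇×F = (-2*x + 2*sin(y) - 2*exp(-y), -2*x + 2*y, 0) ≠ 0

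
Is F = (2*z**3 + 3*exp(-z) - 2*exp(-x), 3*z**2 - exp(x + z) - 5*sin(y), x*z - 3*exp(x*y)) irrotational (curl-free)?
No, ∇×F = (-3*x*exp(x*y) - 6*z + exp(x + z), 3*y*exp(x*y) + 6*z**2 - z - 3*exp(-z), -exp(x + z))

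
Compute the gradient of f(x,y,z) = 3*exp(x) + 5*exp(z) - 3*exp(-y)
(3*exp(x), 3*exp(-y), 5*exp(z))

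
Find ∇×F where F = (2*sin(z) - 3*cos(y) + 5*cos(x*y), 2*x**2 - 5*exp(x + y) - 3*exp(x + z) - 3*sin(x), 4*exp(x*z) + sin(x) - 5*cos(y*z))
(5*z*sin(y*z) + 3*exp(x + z), -4*z*exp(x*z) - cos(x) + 2*cos(z), 5*x*sin(x*y) + 4*x - 5*exp(x + y) - 3*exp(x + z) - 3*sin(y) - 3*cos(x))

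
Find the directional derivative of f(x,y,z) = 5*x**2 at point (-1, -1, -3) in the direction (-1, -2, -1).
5*sqrt(6)/3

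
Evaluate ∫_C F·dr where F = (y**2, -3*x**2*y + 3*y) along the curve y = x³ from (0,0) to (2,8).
-1216/7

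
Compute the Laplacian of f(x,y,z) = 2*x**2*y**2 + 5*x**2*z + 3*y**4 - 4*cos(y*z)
4*x**2 + 4*y**2*cos(y*z) + 40*y**2 + 4*z**2*cos(y*z) + 10*z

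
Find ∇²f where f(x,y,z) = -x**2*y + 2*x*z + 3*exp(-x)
-2*y + 3*exp(-x)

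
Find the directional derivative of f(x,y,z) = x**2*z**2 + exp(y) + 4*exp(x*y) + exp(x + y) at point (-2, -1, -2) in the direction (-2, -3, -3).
sqrt(22)*(-3*exp(2) - 5 + 80*exp(3) + 32*exp(5))*exp(-3)/22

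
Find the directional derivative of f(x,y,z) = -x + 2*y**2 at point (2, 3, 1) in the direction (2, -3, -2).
-38*sqrt(17)/17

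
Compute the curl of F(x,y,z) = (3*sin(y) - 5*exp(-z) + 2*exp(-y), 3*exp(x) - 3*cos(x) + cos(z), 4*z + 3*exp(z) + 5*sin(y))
(sin(z) + 5*cos(y), 5*exp(-z), (3*(exp(x) + sin(x) - cos(y))*exp(y) + 2)*exp(-y))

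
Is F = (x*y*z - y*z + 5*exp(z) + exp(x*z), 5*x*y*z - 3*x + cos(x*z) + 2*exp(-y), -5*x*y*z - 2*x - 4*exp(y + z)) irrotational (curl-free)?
No, ∇×F = (-5*x*y - 5*x*z + x*sin(x*z) - 4*exp(y + z), x*y + x*exp(x*z) + 5*y*z - y + 5*exp(z) + 2, -x*z + 5*y*z - z*sin(x*z) + z - 3)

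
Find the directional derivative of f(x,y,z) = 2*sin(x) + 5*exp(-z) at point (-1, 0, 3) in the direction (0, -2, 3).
-15*sqrt(13)*exp(-3)/13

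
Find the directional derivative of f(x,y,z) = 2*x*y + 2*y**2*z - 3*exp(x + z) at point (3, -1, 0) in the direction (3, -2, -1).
sqrt(14)*(-3*exp(3) - 10)/7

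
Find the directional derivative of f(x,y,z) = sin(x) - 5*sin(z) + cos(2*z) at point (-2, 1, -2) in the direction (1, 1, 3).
2*sqrt(11)*(3*sin(4) - 7*cos(2))/11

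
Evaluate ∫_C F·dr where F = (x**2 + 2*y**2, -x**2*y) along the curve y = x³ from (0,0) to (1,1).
41/168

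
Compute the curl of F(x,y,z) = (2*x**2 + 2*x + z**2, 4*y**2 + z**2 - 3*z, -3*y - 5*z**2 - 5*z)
(-2*z, 2*z, 0)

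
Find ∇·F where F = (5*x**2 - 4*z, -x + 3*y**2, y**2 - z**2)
10*x + 6*y - 2*z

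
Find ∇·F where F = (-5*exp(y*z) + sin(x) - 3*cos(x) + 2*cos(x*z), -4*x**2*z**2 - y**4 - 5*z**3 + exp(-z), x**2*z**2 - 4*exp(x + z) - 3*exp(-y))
2*x**2*z - 4*y**3 - 2*z*sin(x*z) - 4*exp(x + z) + 3*sin(x) + cos(x)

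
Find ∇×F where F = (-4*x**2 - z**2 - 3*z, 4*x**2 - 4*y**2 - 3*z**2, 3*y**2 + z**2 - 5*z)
(6*y + 6*z, -2*z - 3, 8*x)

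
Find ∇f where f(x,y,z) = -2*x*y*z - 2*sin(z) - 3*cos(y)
(-2*y*z, -2*x*z + 3*sin(y), -2*x*y - 2*cos(z))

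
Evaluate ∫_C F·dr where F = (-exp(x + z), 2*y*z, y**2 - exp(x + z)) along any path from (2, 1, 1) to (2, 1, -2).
-4 + exp(3)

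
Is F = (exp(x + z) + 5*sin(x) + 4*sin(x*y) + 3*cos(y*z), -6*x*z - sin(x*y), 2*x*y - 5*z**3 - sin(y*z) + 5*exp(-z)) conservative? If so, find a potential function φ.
No, ∇×F = (8*x - z*cos(y*z), -3*y*sin(y*z) - 2*y + exp(x + z), -4*x*cos(x*y) - y*cos(x*y) + 3*z*sin(y*z) - 6*z) ≠ 0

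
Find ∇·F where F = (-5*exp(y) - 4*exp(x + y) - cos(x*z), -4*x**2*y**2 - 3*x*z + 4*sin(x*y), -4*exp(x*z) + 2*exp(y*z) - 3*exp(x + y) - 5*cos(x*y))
-8*x**2*y - 4*x*exp(x*z) + 4*x*cos(x*y) + 2*y*exp(y*z) + z*sin(x*z) - 4*exp(x + y)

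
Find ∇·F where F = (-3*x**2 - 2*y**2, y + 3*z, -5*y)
1 - 6*x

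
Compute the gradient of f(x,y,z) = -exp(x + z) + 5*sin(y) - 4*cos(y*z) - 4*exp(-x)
((4 - exp(2*x + z))*exp(-x), 4*z*sin(y*z) + 5*cos(y), 4*y*sin(y*z) - exp(x + z))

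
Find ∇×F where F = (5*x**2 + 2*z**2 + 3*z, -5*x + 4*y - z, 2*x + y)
(2, 4*z + 1, -5)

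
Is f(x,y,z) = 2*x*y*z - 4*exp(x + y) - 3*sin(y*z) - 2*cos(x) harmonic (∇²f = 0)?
No, ∇²f = 3*y**2*sin(y*z) + 3*z**2*sin(y*z) - 8*exp(x + y) + 2*cos(x)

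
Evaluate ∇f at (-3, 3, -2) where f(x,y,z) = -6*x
(-6, 0, 0)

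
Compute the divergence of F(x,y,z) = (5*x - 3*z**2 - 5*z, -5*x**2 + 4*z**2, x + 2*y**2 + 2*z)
7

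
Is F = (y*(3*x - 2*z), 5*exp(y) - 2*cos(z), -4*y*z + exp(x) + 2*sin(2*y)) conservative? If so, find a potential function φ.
No, ∇×F = (-4*z - 2*sin(z) + 4*cos(2*y), -2*y - exp(x), -3*x + 2*z) ≠ 0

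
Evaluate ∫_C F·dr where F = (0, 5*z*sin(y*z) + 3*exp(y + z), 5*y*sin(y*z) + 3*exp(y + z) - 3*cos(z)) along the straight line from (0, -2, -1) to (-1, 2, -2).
-3*sin(1) + 5*cos(2) - 3*exp(-3) + 3*sin(2) + 3 - 5*cos(4)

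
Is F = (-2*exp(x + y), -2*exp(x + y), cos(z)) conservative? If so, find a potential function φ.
Yes, F is conservative. φ = -2*exp(x + y) + sin(z)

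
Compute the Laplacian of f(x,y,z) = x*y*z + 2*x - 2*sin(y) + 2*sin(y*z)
-2*y**2*sin(y*z) - 2*z**2*sin(y*z) + 2*sin(y)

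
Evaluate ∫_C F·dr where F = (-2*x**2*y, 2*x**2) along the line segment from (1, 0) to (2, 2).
11/3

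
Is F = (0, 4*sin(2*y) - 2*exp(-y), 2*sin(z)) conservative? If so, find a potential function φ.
Yes, F is conservative. φ = -2*cos(2*y) - 2*cos(z) + 2*exp(-y)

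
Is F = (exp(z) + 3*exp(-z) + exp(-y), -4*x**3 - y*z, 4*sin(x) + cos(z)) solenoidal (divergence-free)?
No, ∇·F = -z - sin(z)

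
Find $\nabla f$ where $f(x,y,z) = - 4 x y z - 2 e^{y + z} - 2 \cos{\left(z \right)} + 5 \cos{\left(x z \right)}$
(-z*(4*y + 5*sin(x*z)), -4*x*z - 2*exp(y + z), -4*x*y - 5*x*sin(x*z) - 2*exp(y + z) + 2*sin(z))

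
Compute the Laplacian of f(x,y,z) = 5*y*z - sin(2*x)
4*sin(2*x)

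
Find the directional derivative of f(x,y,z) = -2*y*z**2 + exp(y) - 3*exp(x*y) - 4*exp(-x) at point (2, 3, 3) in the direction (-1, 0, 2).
sqrt(5)*(-72*exp(2) - 4 + 9*exp(8))*exp(-2)/5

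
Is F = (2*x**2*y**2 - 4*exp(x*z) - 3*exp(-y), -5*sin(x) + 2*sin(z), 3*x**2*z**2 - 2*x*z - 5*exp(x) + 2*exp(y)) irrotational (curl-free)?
No, ∇×F = (2*exp(y) - 2*cos(z), -6*x*z**2 - 4*x*exp(x*z) + 2*z + 5*exp(x), -4*x**2*y - 5*cos(x) - 3*exp(-y))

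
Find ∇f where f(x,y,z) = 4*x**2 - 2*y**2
(8*x, -4*y, 0)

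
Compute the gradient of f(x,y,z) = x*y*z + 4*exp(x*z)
(z*(y + 4*exp(x*z)), x*z, x*(y + 4*exp(x*z)))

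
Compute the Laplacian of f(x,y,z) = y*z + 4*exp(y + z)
8*exp(y + z)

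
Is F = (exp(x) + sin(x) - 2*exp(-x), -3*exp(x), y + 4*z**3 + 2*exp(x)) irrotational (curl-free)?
No, ∇×F = (1, -2*exp(x), -3*exp(x))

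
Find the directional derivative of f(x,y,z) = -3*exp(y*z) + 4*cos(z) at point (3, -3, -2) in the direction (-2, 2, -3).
-3*sqrt(17)*(4*sin(2) + 5*exp(6))/17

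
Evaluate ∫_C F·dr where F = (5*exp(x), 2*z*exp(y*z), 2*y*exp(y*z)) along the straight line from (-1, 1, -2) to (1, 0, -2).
-5*exp(-1) - 2*exp(-2) + 2 + 5*E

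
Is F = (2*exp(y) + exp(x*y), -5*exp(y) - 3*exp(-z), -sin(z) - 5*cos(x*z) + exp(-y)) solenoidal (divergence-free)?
No, ∇·F = 5*x*sin(x*z) + y*exp(x*y) - 5*exp(y) - cos(z)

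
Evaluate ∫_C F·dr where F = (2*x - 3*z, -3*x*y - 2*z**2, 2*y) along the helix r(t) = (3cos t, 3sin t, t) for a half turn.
-42 + 21*pi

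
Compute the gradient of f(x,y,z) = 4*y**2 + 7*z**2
(0, 8*y, 14*z)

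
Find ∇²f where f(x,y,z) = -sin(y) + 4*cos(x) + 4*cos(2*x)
sin(y) - 4*cos(x) - 16*cos(2*x)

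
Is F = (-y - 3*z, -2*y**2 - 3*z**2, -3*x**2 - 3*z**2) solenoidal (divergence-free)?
No, ∇·F = -4*y - 6*z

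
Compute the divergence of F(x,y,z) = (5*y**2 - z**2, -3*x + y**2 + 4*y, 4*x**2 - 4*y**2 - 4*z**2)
2*y - 8*z + 4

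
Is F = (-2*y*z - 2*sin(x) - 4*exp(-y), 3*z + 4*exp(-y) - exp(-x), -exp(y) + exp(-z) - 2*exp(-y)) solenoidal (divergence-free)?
No, ∇·F = -2*cos(x) - exp(-z) - 4*exp(-y)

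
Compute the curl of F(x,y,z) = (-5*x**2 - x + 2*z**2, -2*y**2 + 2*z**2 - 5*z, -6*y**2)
(-12*y - 4*z + 5, 4*z, 0)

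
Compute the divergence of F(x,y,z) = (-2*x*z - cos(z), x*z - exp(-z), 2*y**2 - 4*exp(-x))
-2*z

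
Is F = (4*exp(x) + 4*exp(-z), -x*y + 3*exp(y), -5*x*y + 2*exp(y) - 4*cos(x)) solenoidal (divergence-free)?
No, ∇·F = -x + 4*exp(x) + 3*exp(y)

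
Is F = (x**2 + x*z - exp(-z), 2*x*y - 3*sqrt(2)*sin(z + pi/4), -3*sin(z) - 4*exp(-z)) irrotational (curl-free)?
No, ∇×F = (3*sqrt(2)*cos(z + pi/4), x + exp(-z), 2*y)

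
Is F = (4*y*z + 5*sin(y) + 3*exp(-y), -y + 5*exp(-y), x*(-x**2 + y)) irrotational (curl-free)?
No, ∇×F = (x, 3*x**2 + 3*y, -4*z - 5*cos(y) + 3*exp(-y))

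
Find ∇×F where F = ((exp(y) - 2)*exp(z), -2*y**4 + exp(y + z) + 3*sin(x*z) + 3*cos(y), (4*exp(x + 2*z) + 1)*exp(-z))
(-3*x*cos(x*z) - exp(y + z), (-4*exp(x) + exp(y) - 2)*exp(z), 3*z*cos(x*z) - exp(y + z))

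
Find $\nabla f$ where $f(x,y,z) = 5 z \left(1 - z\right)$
(0, 0, 5 - 10*z)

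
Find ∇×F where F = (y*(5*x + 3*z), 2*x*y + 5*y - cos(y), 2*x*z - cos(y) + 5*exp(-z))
(sin(y), 3*y - 2*z, -5*x + 2*y - 3*z)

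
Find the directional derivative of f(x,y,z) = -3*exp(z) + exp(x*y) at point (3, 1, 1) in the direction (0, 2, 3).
3*sqrt(13)*E*(-3 + 2*exp(2))/13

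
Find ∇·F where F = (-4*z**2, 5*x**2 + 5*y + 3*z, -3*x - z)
4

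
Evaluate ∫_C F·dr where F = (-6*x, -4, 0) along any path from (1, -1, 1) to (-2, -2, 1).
-5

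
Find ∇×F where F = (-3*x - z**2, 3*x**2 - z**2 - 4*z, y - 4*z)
(2*z + 5, -2*z, 6*x)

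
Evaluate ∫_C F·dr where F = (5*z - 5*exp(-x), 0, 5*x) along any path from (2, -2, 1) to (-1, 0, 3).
-25 - 5*exp(-2) + 5*E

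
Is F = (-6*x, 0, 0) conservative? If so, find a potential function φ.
Yes, F is conservative. φ = -3*x**2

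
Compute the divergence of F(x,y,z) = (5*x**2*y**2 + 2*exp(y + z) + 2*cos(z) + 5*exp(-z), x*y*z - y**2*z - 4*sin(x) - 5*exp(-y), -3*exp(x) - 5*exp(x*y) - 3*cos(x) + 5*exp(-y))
10*x*y**2 + x*z - 2*y*z + 5*exp(-y)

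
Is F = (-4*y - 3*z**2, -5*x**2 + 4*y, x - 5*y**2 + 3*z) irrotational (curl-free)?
No, ∇×F = (-10*y, -6*z - 1, 4 - 10*x)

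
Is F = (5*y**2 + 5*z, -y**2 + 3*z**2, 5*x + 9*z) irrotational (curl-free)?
No, ∇×F = (-6*z, 0, -10*y)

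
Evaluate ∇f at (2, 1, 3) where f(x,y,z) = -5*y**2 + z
(0, -10, 1)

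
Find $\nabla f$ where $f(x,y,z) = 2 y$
(0, 2, 0)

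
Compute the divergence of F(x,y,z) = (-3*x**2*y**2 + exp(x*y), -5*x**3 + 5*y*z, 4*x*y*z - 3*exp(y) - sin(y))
-6*x*y**2 + 4*x*y + y*exp(x*y) + 5*z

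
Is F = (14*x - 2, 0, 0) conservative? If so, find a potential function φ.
Yes, F is conservative. φ = x*(7*x - 2)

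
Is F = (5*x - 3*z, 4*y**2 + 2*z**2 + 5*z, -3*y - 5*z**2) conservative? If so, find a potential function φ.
No, ∇×F = (-4*z - 8, -3, 0) ≠ 0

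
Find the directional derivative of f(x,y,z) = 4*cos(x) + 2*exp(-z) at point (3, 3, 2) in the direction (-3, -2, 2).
4*sqrt(17)*(-1 + 3*exp(2)*sin(3))*exp(-2)/17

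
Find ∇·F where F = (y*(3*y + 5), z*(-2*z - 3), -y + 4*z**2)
8*z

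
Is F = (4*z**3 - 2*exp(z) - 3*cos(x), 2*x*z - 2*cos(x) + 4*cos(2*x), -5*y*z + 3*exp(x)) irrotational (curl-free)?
No, ∇×F = (-2*x - 5*z, 12*z**2 - 3*exp(x) - 2*exp(z), 2*z + 2*sin(x) - 8*sin(2*x))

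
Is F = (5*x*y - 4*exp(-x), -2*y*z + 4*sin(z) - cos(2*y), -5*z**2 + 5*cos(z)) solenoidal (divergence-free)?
No, ∇·F = 5*y - 12*z + 2*sin(2*y) - 5*sin(z) + 4*exp(-x)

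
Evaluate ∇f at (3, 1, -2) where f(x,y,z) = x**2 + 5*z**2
(6, 0, -20)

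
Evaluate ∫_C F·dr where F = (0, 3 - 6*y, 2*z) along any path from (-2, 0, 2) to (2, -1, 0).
-10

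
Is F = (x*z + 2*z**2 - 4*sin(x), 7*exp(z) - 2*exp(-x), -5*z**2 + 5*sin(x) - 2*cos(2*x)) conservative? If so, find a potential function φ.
No, ∇×F = (-7*exp(z), x + 4*z - 4*sin(2*x) - 5*cos(x), 2*exp(-x)) ≠ 0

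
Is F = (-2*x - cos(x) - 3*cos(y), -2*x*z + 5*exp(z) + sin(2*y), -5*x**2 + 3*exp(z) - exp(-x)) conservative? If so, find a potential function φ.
No, ∇×F = (2*x - 5*exp(z), 10*x - exp(-x), -2*z - 3*sin(y)) ≠ 0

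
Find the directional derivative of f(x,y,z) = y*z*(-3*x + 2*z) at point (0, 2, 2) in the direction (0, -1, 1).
4*sqrt(2)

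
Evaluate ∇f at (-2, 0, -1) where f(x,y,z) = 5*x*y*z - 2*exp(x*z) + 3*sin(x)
(3*cos(2) + 2*exp(2), 10, 4*exp(2))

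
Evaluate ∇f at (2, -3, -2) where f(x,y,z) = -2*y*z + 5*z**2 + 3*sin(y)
(0, 3*cos(3) + 4, -14)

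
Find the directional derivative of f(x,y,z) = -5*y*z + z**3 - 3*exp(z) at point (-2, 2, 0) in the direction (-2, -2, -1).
13/3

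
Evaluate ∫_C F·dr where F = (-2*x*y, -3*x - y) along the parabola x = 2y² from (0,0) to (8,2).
-602/5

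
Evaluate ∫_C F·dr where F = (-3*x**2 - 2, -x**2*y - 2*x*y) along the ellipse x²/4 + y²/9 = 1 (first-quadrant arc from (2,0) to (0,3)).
-9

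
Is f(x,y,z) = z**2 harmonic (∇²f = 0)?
No, ∇²f = 2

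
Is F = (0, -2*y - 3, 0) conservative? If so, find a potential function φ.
Yes, F is conservative. φ = y*(-y - 3)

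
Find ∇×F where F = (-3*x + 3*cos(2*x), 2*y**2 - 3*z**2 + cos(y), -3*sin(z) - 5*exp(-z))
(6*z, 0, 0)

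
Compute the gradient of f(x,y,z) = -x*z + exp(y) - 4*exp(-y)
(-z, exp(y) + 4*exp(-y), -x)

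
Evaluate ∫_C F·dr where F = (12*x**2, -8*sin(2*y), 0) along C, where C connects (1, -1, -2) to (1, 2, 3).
4*cos(4) - 4*cos(2)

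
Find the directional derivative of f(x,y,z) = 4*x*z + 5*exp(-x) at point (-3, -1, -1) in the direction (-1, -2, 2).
-20/3 + 5*exp(3)/3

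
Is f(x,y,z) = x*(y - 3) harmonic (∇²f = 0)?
Yes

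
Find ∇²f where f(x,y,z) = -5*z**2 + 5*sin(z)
-5*sin(z) - 10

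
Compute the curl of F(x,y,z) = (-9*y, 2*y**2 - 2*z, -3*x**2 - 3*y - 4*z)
(-1, 6*x, 9)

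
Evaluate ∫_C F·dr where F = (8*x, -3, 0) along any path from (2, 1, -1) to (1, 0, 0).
-9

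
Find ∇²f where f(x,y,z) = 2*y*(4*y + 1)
16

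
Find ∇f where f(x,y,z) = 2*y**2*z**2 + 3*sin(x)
(3*cos(x), 4*y*z**2, 4*y**2*z)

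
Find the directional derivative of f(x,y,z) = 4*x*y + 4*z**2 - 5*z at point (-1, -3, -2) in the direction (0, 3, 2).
-54*sqrt(13)/13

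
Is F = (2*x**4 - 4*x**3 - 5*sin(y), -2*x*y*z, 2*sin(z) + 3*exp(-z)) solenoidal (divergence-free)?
No, ∇·F = 8*x**3 - 12*x**2 - 2*x*z + 2*cos(z) - 3*exp(-z)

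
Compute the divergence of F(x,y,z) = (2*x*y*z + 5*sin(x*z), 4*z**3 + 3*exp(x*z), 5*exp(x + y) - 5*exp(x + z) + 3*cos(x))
2*y*z + 5*z*cos(x*z) - 5*exp(x + z)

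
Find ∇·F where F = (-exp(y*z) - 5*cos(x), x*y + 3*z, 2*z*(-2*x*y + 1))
-4*x*y + x + 5*sin(x) + 2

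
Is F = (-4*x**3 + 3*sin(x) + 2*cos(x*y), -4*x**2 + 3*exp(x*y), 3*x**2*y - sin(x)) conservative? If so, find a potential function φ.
No, ∇×F = (3*x**2, -6*x*y + cos(x), 2*x*sin(x*y) - 8*x + 3*y*exp(x*y)) ≠ 0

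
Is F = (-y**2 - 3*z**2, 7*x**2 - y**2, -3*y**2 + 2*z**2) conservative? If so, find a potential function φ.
No, ∇×F = (-6*y, -6*z, 14*x + 2*y) ≠ 0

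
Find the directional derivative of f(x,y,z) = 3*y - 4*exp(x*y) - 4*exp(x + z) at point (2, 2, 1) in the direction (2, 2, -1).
-32*exp(4)/3 - 4*exp(3)/3 + 2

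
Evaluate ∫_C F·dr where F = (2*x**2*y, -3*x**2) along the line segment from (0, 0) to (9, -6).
-1701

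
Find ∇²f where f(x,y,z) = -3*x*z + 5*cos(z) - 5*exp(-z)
-5*cos(z) - 5*exp(-z)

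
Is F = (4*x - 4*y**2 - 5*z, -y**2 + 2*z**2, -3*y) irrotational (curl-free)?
No, ∇×F = (-4*z - 3, -5, 8*y)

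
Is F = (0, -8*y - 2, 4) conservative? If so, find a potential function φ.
Yes, F is conservative. φ = -4*y**2 - 2*y + 4*z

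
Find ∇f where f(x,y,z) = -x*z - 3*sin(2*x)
(-z - 6*cos(2*x), 0, -x)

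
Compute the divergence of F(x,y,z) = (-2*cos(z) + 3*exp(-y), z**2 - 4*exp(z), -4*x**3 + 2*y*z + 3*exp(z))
2*y + 3*exp(z)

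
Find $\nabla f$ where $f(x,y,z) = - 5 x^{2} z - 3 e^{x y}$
(-10*x*z - 3*y*exp(x*y), -3*x*exp(x*y), -5*x**2)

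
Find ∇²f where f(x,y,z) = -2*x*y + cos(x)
-cos(x)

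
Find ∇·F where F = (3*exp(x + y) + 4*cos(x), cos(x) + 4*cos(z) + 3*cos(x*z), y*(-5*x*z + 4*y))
-5*x*y + 3*exp(x + y) - 4*sin(x)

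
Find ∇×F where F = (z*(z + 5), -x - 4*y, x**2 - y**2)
(-2*y, -2*x + 2*z + 5, -1)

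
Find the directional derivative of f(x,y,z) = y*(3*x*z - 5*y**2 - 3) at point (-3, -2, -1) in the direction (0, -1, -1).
18*sqrt(2)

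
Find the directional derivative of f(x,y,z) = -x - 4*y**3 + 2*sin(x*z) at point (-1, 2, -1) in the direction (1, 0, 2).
-sqrt(5)*(1 + 6*cos(1))/5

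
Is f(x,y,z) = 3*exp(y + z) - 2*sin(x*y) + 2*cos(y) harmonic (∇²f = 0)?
No, ∇²f = 2*x**2*sin(x*y) + 2*y**2*sin(x*y) + 6*exp(y + z) - 2*cos(y)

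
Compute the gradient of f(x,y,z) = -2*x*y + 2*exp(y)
(-2*y, -2*x + 2*exp(y), 0)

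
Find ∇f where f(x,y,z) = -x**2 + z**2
(-2*x, 0, 2*z)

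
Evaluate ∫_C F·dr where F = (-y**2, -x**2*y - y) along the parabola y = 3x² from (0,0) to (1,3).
-93/10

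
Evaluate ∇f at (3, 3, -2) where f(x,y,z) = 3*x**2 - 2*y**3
(18, -54, 0)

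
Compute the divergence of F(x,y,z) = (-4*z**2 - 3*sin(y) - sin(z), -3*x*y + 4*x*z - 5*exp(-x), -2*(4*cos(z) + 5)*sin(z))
-3*x - 10*cos(z) - 8*cos(2*z)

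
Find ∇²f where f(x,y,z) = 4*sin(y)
-4*sin(y)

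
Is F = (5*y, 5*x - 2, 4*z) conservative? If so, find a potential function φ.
Yes, F is conservative. φ = 5*x*y - 2*y + 2*z**2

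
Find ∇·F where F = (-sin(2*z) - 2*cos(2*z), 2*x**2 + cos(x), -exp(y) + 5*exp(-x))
0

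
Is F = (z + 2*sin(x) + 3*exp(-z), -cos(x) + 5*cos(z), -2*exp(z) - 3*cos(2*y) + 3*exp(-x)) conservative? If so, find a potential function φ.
No, ∇×F = (6*sin(2*y) + 5*sin(z), 1 - 3*exp(-z) + 3*exp(-x), sin(x)) ≠ 0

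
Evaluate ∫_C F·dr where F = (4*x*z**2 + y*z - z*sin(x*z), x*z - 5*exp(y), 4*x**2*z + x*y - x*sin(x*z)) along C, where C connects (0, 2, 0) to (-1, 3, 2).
-5*exp(3) + cos(2) + 1 + 5*exp(2)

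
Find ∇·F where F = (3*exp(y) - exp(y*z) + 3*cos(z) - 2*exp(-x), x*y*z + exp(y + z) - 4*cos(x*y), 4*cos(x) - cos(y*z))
x*z + 4*x*sin(x*y) + y*sin(y*z) + exp(y + z) + 2*exp(-x)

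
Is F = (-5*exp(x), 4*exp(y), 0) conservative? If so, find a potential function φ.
Yes, F is conservative. φ = -5*exp(x) + 4*exp(y)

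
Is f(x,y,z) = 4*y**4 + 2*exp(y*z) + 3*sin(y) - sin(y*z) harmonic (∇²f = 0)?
No, ∇²f = y**2*(2*exp(y*z) + sin(y*z)) + 48*y**2 + 2*z**2*exp(y*z) + z**2*sin(y*z) - 3*sin(y)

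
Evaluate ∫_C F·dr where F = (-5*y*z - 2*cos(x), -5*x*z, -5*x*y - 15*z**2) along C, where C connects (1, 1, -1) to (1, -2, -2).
10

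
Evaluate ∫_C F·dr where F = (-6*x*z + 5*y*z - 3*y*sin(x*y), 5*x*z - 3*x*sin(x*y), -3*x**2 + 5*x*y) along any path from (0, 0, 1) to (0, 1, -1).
0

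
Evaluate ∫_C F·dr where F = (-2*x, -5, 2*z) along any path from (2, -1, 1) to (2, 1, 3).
-2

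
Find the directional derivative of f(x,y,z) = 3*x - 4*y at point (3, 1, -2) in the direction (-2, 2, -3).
-14*sqrt(17)/17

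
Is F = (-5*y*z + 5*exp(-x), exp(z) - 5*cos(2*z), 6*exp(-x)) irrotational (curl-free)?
No, ∇×F = (-exp(z) - 10*sin(2*z), -5*y + 6*exp(-x), 5*z)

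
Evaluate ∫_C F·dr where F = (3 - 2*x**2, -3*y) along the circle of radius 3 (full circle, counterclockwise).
0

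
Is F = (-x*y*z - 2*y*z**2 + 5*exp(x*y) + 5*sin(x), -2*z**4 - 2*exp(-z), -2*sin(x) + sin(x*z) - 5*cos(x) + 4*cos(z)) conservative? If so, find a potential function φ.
No, ∇×F = (8*z**3 - 2*exp(-z), -x*y - 4*y*z - z*cos(x*z) - 5*sin(x) + 2*cos(x), x*z - 5*x*exp(x*y) + 2*z**2) ≠ 0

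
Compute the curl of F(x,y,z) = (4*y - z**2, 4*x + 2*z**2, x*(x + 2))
(-4*z, -2*x - 2*z - 2, 0)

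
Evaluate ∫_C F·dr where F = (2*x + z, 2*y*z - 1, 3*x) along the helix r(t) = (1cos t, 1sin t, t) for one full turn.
pi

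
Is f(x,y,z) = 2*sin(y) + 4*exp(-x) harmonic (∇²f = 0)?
No, ∇²f = -2*sin(y) + 4*exp(-x)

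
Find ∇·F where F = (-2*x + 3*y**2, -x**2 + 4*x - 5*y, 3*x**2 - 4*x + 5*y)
-7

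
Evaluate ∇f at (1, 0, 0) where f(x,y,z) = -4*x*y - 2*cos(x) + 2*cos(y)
(2*sin(1), -4, 0)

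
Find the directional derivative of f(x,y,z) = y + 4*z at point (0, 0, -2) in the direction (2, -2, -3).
-14*sqrt(17)/17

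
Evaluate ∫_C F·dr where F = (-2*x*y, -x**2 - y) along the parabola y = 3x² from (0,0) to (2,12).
-120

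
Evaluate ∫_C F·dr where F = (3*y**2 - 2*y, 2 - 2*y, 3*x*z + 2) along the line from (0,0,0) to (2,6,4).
76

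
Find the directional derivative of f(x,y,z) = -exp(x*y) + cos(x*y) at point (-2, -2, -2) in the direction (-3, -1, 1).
-8*sqrt(11)*(sin(4) + exp(4))/11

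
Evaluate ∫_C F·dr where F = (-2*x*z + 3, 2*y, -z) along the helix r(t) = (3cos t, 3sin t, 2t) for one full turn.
2*pi*(-4*pi - 9)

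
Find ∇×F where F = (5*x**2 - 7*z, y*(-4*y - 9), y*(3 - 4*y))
(3 - 8*y, -7, 0)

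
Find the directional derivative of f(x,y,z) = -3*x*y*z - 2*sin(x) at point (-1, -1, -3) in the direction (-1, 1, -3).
sqrt(11)*(2*cos(1) + 9)/11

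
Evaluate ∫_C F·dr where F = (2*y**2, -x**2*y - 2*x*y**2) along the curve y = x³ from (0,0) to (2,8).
-23584/35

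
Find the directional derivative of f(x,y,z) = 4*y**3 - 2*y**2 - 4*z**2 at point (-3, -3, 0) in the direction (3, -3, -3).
-40*sqrt(3)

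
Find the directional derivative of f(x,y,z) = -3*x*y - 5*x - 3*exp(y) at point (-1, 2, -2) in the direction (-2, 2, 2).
sqrt(3)*(14/3 - exp(2))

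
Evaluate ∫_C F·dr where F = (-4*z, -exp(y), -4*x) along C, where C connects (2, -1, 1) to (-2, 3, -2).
-exp(3) - 8 + exp(-1)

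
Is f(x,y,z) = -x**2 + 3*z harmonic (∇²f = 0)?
No, ∇²f = -2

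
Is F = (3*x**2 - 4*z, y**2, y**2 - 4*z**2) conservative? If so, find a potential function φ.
No, ∇×F = (2*y, -4, 0) ≠ 0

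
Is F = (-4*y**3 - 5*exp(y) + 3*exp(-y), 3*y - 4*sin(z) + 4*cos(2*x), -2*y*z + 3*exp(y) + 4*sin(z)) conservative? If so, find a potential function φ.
No, ∇×F = (-2*z + 3*exp(y) + 4*cos(z), 0, 12*y**2 + 5*exp(y) - 8*sin(2*x) + 3*exp(-y)) ≠ 0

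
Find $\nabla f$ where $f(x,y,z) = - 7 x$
(-7, 0, 0)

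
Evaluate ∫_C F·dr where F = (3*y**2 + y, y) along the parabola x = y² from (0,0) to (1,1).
8/3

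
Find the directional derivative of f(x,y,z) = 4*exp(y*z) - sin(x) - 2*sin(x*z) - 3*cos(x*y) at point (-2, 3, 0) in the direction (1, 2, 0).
sqrt(5)*(3*sin(6) - cos(2))/5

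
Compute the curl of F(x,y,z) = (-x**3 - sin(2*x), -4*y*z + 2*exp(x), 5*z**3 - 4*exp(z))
(4*y, 0, 2*exp(x))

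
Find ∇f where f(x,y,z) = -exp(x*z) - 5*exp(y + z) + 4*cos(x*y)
(-4*y*sin(x*y) - z*exp(x*z), -4*x*sin(x*y) - 5*exp(y + z), -x*exp(x*z) - 5*exp(y + z))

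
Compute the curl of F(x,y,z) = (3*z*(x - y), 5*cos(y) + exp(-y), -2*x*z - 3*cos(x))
(0, 3*x - 3*y + 2*z - 3*sin(x), 3*z)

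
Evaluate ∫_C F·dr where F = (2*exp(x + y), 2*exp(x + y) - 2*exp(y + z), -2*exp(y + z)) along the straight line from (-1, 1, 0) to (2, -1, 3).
-2*exp(2) - 2 + 4*E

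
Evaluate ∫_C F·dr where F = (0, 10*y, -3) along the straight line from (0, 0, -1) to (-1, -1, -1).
5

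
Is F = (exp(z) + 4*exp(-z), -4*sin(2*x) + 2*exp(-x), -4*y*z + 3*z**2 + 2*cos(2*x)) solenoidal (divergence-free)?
No, ∇·F = -4*y + 6*z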